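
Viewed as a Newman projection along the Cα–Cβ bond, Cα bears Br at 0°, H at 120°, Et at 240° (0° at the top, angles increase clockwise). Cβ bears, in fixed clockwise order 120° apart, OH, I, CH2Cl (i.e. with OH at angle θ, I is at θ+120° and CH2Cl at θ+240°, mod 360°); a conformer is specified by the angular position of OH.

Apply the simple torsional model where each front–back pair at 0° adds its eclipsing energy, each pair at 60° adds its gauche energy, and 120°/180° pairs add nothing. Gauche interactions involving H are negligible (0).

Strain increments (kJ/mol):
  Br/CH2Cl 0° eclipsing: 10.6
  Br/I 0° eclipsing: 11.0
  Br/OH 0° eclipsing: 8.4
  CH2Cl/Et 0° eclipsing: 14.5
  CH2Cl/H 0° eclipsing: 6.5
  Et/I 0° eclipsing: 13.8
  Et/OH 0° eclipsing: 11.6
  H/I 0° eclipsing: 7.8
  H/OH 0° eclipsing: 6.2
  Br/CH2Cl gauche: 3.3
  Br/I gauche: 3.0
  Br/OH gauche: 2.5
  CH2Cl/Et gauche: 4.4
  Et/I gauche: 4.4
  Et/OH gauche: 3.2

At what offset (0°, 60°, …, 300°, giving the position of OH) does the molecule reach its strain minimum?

OH at 0° (eclipsed): Br(0°)/OH(0°) eclipsed 8.4; H(120°)/I(120°) eclipsed 7.8; Et(240°)/CH2Cl(240°) eclipsed 14.5 → 30.7 kJ/mol.
OH at 60° (staggered): Br(0°)/OH(60°) gauche 2.5; Br(0°)/CH2Cl(300°) gauche 3.3; Et(240°)/I(180°) gauche 4.4; Et(240°)/CH2Cl(300°) gauche 4.4 → 14.6 kJ/mol.
OH at 120° (eclipsed): Br(0°)/CH2Cl(0°) eclipsed 10.6; H(120°)/OH(120°) eclipsed 6.2; Et(240°)/I(240°) eclipsed 13.8 → 30.6 kJ/mol.
OH at 180° (staggered): Br(0°)/I(300°) gauche 3.0; Br(0°)/CH2Cl(60°) gauche 3.3; Et(240°)/OH(180°) gauche 3.2; Et(240°)/I(300°) gauche 4.4 → 13.9 kJ/mol.
OH at 240° (eclipsed): Br(0°)/I(0°) eclipsed 11.0; H(120°)/CH2Cl(120°) eclipsed 6.5; Et(240°)/OH(240°) eclipsed 11.6 → 29.1 kJ/mol.
OH at 300° (staggered): Br(0°)/OH(300°) gauche 2.5; Br(0°)/I(60°) gauche 3.0; Et(240°)/OH(300°) gauche 3.2; Et(240°)/CH2Cl(180°) gauche 4.4 → 13.1 kJ/mol.
The minimum (13.1 kJ/mol) occurs with OH at 300°.

300°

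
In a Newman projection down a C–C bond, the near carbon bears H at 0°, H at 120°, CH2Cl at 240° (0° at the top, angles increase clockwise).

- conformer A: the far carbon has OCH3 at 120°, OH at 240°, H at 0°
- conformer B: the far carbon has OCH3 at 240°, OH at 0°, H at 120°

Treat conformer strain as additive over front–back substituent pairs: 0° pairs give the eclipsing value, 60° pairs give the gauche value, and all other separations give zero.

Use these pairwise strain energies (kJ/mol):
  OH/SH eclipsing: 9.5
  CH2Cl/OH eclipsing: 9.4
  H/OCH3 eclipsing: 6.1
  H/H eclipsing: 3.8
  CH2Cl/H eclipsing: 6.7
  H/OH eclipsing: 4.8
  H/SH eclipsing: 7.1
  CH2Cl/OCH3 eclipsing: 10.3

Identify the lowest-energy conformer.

B

A (eclipsed): H–H eclipsed, H–OCH3 eclipsed, CH2Cl–OH eclipsed; 3.8 + 6.1 + 9.4 = 19.3 kJ/mol.
B (eclipsed): H–OH eclipsed, H–H eclipsed, CH2Cl–OCH3 eclipsed; 4.8 + 3.8 + 10.3 = 18.9 kJ/mol.
B has the lowest total (18.9 kJ/mol).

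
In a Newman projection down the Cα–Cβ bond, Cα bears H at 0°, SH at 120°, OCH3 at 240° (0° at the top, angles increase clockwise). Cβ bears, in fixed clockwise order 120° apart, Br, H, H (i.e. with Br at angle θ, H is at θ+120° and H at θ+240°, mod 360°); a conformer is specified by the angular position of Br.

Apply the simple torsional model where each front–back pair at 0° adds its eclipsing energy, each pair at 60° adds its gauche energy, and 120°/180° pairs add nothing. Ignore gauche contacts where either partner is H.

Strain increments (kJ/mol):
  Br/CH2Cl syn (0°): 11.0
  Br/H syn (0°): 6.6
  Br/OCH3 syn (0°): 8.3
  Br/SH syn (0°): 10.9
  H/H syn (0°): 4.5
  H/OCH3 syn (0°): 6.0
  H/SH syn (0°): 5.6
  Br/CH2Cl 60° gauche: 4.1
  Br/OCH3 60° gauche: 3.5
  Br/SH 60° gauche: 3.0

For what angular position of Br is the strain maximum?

Br at 0° (eclipsed): H–Br eclipsed, SH–H eclipsed, OCH3–H eclipsed; 6.6 + 5.6 + 6.0 = 18.2 kJ/mol.
Br at 60° (staggered): SH–Br gauche; 3.0 = 3.0 kJ/mol.
Br at 120° (eclipsed): H–H eclipsed, SH–Br eclipsed, OCH3–H eclipsed; 4.5 + 10.9 + 6.0 = 21.4 kJ/mol.
Br at 180° (staggered): SH–Br gauche, OCH3–Br gauche; 3.0 + 3.5 = 6.5 kJ/mol.
Br at 240° (eclipsed): H–H eclipsed, SH–H eclipsed, OCH3–Br eclipsed; 4.5 + 5.6 + 8.3 = 18.4 kJ/mol.
Br at 300° (staggered): OCH3–Br gauche; 3.5 = 3.5 kJ/mol.
The maximum (21.4 kJ/mol) occurs with Br at 120°.

120°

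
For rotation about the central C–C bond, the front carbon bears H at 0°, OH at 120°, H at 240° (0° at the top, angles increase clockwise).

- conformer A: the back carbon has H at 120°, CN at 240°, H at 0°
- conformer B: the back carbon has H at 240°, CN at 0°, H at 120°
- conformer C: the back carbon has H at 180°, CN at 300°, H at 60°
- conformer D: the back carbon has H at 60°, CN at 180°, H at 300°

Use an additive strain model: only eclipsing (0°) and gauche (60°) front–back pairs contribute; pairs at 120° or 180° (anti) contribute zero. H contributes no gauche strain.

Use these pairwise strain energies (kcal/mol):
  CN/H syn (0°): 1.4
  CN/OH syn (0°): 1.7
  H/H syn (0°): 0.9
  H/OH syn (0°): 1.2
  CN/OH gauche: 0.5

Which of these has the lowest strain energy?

C

A (eclipsed): H(0°)/H(0°) eclipsed 0.9; OH(120°)/H(120°) eclipsed 1.2; H(240°)/CN(240°) eclipsed 1.4 → 3.5 kcal/mol.
B (eclipsed): H(0°)/CN(0°) eclipsed 1.4; OH(120°)/H(120°) eclipsed 1.2; H(240°)/H(240°) eclipsed 0.9 → 3.5 kcal/mol.
C (staggered): no non-H gauche contacts → 0.0 kcal/mol.
D (staggered): OH(120°)/CN(180°) gauche 0.5 → 0.5 kcal/mol.
C has the lowest total (0.0 kcal/mol).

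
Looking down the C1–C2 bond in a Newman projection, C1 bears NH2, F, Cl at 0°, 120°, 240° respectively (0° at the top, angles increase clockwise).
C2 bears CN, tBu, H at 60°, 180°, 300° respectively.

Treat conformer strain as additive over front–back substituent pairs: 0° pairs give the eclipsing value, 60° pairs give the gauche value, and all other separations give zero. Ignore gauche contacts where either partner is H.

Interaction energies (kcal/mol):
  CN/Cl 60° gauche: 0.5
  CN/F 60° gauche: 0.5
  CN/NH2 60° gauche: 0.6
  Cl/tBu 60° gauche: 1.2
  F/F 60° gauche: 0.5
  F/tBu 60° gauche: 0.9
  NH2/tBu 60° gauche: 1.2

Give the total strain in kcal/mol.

3.2 kcal/mol

This conformer is staggered. NH2 at 0° is gauche with CN at 60° (0.6); F at 120° is gauche with CN at 60° (0.5); F at 120° is gauche with tBu at 180° (0.9); Cl at 240° is gauche with tBu at 180° (1.2). Total 3.2 kcal/mol.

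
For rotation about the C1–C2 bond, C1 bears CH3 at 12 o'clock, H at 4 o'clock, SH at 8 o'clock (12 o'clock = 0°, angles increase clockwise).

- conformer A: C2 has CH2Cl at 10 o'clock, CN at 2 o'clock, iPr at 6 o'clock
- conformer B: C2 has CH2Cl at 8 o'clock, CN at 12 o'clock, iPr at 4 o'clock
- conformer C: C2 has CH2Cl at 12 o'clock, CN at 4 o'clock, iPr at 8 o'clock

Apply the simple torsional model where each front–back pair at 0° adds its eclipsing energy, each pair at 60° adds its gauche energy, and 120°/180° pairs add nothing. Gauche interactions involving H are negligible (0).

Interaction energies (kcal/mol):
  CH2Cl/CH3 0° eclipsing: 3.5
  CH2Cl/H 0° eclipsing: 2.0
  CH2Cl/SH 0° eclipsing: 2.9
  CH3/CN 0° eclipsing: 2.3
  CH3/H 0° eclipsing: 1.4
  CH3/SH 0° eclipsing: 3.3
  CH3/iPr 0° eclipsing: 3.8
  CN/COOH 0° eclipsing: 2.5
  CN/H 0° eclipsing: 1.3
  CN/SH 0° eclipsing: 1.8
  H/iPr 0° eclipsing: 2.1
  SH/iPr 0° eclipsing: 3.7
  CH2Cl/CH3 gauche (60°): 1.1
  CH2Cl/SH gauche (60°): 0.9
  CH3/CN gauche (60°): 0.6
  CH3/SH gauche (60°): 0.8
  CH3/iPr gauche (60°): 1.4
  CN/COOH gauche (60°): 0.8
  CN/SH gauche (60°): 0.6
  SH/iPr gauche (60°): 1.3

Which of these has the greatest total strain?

C

A (staggered): CH3–CH2Cl gauche, CH3–CN gauche, SH–CH2Cl gauche, SH–iPr gauche; 1.1 + 0.6 + 0.9 + 1.3 = 3.9 kcal/mol.
B (eclipsed): CH3–CN eclipsed, H–iPr eclipsed, SH–CH2Cl eclipsed; 2.3 + 2.1 + 2.9 = 7.3 kcal/mol.
C (eclipsed): CH3–CH2Cl eclipsed, H–CN eclipsed, SH–iPr eclipsed; 3.5 + 1.3 + 3.7 = 8.5 kcal/mol.
C has the highest total (8.5 kcal/mol).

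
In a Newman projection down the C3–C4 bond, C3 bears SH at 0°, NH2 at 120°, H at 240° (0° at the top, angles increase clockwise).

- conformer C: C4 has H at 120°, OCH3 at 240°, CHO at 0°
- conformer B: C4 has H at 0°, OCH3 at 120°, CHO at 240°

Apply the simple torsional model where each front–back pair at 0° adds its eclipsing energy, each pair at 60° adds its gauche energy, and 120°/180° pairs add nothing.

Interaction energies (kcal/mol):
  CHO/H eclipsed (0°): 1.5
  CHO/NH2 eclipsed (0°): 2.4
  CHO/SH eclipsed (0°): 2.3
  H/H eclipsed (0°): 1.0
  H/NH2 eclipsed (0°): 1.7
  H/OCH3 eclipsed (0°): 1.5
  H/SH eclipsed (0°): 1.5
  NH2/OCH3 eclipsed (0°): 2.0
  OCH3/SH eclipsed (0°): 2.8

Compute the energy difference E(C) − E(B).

+0.5 kcal/mol

C (eclipsed): SH(0°)/CHO(0°) eclipsed 2.3; NH2(120°)/H(120°) eclipsed 1.7; H(240°)/OCH3(240°) eclipsed 1.5 → 5.5 kcal/mol.
B (eclipsed): SH(0°)/H(0°) eclipsed 1.5; NH2(120°)/OCH3(120°) eclipsed 2.0; H(240°)/CHO(240°) eclipsed 1.5 → 5.0 kcal/mol.
E(C) − E(B) = 5.5 − 5.0 = +0.5 kcal/mol.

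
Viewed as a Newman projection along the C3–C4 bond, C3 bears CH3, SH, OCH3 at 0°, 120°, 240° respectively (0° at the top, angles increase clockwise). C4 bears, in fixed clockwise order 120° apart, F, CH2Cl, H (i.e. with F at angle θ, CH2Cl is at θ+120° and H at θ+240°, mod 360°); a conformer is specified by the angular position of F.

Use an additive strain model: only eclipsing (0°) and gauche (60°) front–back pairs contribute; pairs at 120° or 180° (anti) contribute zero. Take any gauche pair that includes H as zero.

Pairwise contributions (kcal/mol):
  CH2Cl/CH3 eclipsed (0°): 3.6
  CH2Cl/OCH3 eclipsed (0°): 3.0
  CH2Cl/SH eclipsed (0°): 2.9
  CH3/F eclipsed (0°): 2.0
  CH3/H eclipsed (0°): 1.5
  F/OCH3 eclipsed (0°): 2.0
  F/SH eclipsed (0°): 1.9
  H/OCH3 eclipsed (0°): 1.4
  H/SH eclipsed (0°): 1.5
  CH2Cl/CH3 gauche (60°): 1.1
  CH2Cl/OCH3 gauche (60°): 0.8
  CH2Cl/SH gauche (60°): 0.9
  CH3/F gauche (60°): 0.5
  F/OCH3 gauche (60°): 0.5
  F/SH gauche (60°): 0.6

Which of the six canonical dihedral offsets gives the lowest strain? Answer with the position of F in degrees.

F at 0° (eclipsed): CH3(0°)/F(0°) eclipsed 2.0; SH(120°)/CH2Cl(120°) eclipsed 2.9; OCH3(240°)/H(240°) eclipsed 1.4 → 6.3 kcal/mol.
F at 60° (staggered): CH3(0°)/F(60°) gauche 0.5; SH(120°)/F(60°) gauche 0.6; SH(120°)/CH2Cl(180°) gauche 0.9; OCH3(240°)/CH2Cl(180°) gauche 0.8 → 2.8 kcal/mol.
F at 120° (eclipsed): CH3(0°)/H(0°) eclipsed 1.5; SH(120°)/F(120°) eclipsed 1.9; OCH3(240°)/CH2Cl(240°) eclipsed 3.0 → 6.4 kcal/mol.
F at 180° (staggered): CH3(0°)/CH2Cl(300°) gauche 1.1; SH(120°)/F(180°) gauche 0.6; OCH3(240°)/F(180°) gauche 0.5; OCH3(240°)/CH2Cl(300°) gauche 0.8 → 3.0 kcal/mol.
F at 240° (eclipsed): CH3(0°)/CH2Cl(0°) eclipsed 3.6; SH(120°)/H(120°) eclipsed 1.5; OCH3(240°)/F(240°) eclipsed 2.0 → 7.1 kcal/mol.
F at 300° (staggered): CH3(0°)/F(300°) gauche 0.5; CH3(0°)/CH2Cl(60°) gauche 1.1; SH(120°)/CH2Cl(60°) gauche 0.9; OCH3(240°)/F(300°) gauche 0.5 → 3.0 kcal/mol.
The minimum (2.8 kcal/mol) occurs with F at 60°.

60°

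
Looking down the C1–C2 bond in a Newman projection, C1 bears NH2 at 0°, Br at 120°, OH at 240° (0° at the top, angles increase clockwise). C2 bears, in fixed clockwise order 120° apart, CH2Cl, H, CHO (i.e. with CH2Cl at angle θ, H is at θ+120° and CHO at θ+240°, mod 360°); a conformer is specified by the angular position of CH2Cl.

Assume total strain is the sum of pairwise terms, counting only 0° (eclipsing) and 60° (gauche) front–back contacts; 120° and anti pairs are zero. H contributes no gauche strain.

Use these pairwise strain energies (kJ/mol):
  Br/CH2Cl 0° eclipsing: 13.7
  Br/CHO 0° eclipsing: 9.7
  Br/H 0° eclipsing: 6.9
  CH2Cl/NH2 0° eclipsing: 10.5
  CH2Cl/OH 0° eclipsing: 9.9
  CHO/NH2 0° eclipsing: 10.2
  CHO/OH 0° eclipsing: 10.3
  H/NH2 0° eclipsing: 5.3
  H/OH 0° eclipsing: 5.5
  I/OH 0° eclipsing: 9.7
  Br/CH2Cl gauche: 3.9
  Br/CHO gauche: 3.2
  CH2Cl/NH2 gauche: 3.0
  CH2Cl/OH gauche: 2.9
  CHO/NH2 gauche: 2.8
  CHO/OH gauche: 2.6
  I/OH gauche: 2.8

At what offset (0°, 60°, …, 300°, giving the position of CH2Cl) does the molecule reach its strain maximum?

120°

CH2Cl at 0° (eclipsed): NH2(0°)/CH2Cl(0°) eclipsed 10.5; Br(120°)/H(120°) eclipsed 6.9; OH(240°)/CHO(240°) eclipsed 10.3 → 27.7 kJ/mol.
CH2Cl at 60° (staggered): NH2(0°)/CH2Cl(60°) gauche 3.0; NH2(0°)/CHO(300°) gauche 2.8; Br(120°)/CH2Cl(60°) gauche 3.9; OH(240°)/CHO(300°) gauche 2.6 → 12.3 kJ/mol.
CH2Cl at 120° (eclipsed): NH2(0°)/CHO(0°) eclipsed 10.2; Br(120°)/CH2Cl(120°) eclipsed 13.7; OH(240°)/H(240°) eclipsed 5.5 → 29.4 kJ/mol.
CH2Cl at 180° (staggered): NH2(0°)/CHO(60°) gauche 2.8; Br(120°)/CH2Cl(180°) gauche 3.9; Br(120°)/CHO(60°) gauche 3.2; OH(240°)/CH2Cl(180°) gauche 2.9 → 12.8 kJ/mol.
CH2Cl at 240° (eclipsed): NH2(0°)/H(0°) eclipsed 5.3; Br(120°)/CHO(120°) eclipsed 9.7; OH(240°)/CH2Cl(240°) eclipsed 9.9 → 24.9 kJ/mol.
CH2Cl at 300° (staggered): NH2(0°)/CH2Cl(300°) gauche 3.0; Br(120°)/CHO(180°) gauche 3.2; OH(240°)/CH2Cl(300°) gauche 2.9; OH(240°)/CHO(180°) gauche 2.6 → 11.7 kJ/mol.
The maximum (29.4 kJ/mol) occurs with CH2Cl at 120°.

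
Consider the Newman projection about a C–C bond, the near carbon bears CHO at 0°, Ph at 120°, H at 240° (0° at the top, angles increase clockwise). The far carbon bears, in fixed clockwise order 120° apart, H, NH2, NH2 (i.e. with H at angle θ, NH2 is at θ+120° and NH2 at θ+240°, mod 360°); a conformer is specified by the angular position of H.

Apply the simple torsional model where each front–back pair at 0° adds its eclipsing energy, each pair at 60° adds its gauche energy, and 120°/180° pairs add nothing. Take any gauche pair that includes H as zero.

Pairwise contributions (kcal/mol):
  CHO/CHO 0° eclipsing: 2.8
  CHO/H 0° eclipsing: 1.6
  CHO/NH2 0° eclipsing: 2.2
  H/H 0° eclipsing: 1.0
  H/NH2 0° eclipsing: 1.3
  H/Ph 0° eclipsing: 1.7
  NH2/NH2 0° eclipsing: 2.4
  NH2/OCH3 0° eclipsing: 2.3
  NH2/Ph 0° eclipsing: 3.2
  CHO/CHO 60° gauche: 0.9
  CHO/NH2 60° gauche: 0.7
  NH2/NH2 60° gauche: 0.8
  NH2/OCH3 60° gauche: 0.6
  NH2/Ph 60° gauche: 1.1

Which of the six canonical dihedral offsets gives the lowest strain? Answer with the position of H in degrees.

H at 0° (eclipsed): CHO–H eclipsed, Ph–NH2 eclipsed, H–NH2 eclipsed; 1.6 + 3.2 + 1.3 = 6.1 kcal/mol.
H at 60° (staggered): CHO–NH2 gauche, Ph–NH2 gauche; 0.7 + 1.1 = 1.8 kcal/mol.
H at 120° (eclipsed): CHO–NH2 eclipsed, Ph–H eclipsed, H–NH2 eclipsed; 2.2 + 1.7 + 1.3 = 5.2 kcal/mol.
H at 180° (staggered): CHO–NH2 gauche, CHO–NH2 gauche, Ph–NH2 gauche; 0.7 + 0.7 + 1.1 = 2.5 kcal/mol.
H at 240° (eclipsed): CHO–NH2 eclipsed, Ph–NH2 eclipsed, H–H eclipsed; 2.2 + 3.2 + 1.0 = 6.4 kcal/mol.
H at 300° (staggered): CHO–NH2 gauche, Ph–NH2 gauche, Ph–NH2 gauche; 0.7 + 1.1 + 1.1 = 2.9 kcal/mol.
The minimum (1.8 kcal/mol) occurs with H at 60°.

60°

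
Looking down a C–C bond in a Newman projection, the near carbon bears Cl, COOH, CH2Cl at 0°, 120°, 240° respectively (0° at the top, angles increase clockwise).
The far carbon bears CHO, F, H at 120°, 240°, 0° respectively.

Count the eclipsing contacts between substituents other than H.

2

Non-H eclipsing pairs: COOH(120°)/CHO(120°); CH2Cl(240°)/F(240°) — 2 interactions.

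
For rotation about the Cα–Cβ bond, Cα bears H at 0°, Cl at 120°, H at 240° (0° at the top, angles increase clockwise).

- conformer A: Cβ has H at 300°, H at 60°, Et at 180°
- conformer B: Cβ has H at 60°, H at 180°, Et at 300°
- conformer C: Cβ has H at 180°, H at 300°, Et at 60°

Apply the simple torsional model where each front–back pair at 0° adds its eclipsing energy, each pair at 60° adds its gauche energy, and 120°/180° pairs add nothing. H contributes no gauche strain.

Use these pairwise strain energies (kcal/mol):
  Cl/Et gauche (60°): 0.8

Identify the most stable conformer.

B

A (staggered): Cl(120°)/Et(180°) gauche 0.8 → 0.8 kcal/mol.
B (staggered): no non-H gauche contacts → 0.0 kcal/mol.
C (staggered): Cl(120°)/Et(60°) gauche 0.8 → 0.8 kcal/mol.
B has the lowest total (0.0 kcal/mol).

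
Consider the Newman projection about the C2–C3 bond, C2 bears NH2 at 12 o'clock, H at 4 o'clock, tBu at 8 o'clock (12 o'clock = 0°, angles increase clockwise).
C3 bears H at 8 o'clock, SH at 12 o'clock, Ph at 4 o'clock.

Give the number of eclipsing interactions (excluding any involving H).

Non-H eclipsing pairs: NH2(0°)/SH(0°) — 1 interaction.

1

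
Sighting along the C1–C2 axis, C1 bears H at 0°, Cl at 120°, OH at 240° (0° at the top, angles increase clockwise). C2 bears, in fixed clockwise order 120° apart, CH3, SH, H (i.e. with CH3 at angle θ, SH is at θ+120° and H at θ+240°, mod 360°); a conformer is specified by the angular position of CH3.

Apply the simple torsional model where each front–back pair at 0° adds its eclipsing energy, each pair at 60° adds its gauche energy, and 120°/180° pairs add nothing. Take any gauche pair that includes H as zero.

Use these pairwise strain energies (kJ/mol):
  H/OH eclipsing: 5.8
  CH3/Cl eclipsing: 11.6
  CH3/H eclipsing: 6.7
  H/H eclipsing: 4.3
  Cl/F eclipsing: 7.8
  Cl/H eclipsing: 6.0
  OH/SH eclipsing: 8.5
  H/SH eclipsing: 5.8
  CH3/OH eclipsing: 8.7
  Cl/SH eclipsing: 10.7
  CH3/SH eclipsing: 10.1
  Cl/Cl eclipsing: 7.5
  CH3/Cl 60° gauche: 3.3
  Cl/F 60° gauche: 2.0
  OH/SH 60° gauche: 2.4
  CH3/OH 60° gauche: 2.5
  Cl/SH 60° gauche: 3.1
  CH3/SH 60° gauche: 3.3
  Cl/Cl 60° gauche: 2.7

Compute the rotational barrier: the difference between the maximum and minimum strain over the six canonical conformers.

18.8 kJ/mol

CH3 at 0° (eclipsed): H–CH3 eclipsed, Cl–SH eclipsed, OH–H eclipsed; 6.7 + 10.7 + 5.8 = 23.2 kJ/mol.
CH3 at 60° (staggered): Cl–CH3 gauche, Cl–SH gauche, OH–SH gauche; 3.3 + 3.1 + 2.4 = 8.8 kJ/mol.
CH3 at 120° (eclipsed): H–H eclipsed, Cl–CH3 eclipsed, OH–SH eclipsed; 4.3 + 11.6 + 8.5 = 24.4 kJ/mol.
CH3 at 180° (staggered): Cl–CH3 gauche, OH–CH3 gauche, OH–SH gauche; 3.3 + 2.5 + 2.4 = 8.2 kJ/mol.
CH3 at 240° (eclipsed): H–SH eclipsed, Cl–H eclipsed, OH–CH3 eclipsed; 5.8 + 6.0 + 8.7 = 20.5 kJ/mol.
CH3 at 300° (staggered): Cl–SH gauche, OH–CH3 gauche; 3.1 + 2.5 = 5.6 kJ/mol.
Max at 120° (24.4 kJ/mol), min at 300° (5.6 kJ/mol); barrier = 18.8 kJ/mol.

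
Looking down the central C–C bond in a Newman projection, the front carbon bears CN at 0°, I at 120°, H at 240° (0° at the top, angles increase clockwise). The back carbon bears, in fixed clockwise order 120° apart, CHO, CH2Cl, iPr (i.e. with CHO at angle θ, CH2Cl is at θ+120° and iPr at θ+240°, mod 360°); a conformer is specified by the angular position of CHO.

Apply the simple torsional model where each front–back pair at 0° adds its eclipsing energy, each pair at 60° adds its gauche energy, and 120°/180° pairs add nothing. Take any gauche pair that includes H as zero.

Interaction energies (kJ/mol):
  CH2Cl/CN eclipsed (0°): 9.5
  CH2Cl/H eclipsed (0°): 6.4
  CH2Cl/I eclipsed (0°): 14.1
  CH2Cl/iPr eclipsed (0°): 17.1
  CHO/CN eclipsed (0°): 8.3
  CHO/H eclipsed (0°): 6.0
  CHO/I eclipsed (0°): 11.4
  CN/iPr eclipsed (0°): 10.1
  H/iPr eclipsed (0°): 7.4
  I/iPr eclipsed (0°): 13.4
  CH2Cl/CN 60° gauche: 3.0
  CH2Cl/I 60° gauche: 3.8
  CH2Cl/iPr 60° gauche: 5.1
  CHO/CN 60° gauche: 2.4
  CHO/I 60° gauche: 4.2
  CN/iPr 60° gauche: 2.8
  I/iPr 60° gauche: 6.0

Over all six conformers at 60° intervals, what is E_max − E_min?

16.6 kJ/mol

CHO at 0° (eclipsed): CN–CHO eclipsed, I–CH2Cl eclipsed, H–iPr eclipsed; 8.3 + 14.1 + 7.4 = 29.8 kJ/mol.
CHO at 60° (staggered): CN–CHO gauche, CN–iPr gauche, I–CHO gauche, I–CH2Cl gauche; 2.4 + 2.8 + 4.2 + 3.8 = 13.2 kJ/mol.
CHO at 120° (eclipsed): CN–iPr eclipsed, I–CHO eclipsed, H–CH2Cl eclipsed; 10.1 + 11.4 + 6.4 = 27.9 kJ/mol.
CHO at 180° (staggered): CN–CH2Cl gauche, CN–iPr gauche, I–CHO gauche, I–iPr gauche; 3.0 + 2.8 + 4.2 + 6.0 = 16.0 kJ/mol.
CHO at 240° (eclipsed): CN–CH2Cl eclipsed, I–iPr eclipsed, H–CHO eclipsed; 9.5 + 13.4 + 6.0 = 28.9 kJ/mol.
CHO at 300° (staggered): CN–CHO gauche, CN–CH2Cl gauche, I–CH2Cl gauche, I–iPr gauche; 2.4 + 3.0 + 3.8 + 6.0 = 15.2 kJ/mol.
Max at 0° (29.8 kJ/mol), min at 60° (13.2 kJ/mol); barrier = 16.6 kJ/mol.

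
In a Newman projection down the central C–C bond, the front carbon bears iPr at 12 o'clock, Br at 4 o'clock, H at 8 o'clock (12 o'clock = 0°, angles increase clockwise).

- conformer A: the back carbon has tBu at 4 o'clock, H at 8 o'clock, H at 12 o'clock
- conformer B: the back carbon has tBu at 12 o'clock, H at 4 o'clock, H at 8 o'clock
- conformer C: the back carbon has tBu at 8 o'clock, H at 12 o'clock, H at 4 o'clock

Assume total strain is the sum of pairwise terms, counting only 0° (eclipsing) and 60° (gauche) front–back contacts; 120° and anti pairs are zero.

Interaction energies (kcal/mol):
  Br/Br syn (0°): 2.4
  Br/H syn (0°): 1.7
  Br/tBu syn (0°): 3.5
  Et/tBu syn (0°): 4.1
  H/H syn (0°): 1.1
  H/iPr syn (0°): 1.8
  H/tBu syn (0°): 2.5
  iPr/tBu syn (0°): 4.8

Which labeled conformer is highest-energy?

B

A (eclipsed): iPr–H eclipsed, Br–tBu eclipsed, H–H eclipsed; 1.8 + 3.5 + 1.1 = 6.4 kcal/mol.
B (eclipsed): iPr–tBu eclipsed, Br–H eclipsed, H–H eclipsed; 4.8 + 1.7 + 1.1 = 7.6 kcal/mol.
C (eclipsed): iPr–H eclipsed, Br–H eclipsed, H–tBu eclipsed; 1.8 + 1.7 + 2.5 = 6.0 kcal/mol.
B has the highest total (7.6 kcal/mol).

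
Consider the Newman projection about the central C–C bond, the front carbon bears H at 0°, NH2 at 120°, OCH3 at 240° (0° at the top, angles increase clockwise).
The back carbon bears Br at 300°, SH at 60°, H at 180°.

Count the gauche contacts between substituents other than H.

Non-H gauche pairs: NH2(120°)/SH(60°); OCH3(240°)/Br(300°) — 2 interactions.

2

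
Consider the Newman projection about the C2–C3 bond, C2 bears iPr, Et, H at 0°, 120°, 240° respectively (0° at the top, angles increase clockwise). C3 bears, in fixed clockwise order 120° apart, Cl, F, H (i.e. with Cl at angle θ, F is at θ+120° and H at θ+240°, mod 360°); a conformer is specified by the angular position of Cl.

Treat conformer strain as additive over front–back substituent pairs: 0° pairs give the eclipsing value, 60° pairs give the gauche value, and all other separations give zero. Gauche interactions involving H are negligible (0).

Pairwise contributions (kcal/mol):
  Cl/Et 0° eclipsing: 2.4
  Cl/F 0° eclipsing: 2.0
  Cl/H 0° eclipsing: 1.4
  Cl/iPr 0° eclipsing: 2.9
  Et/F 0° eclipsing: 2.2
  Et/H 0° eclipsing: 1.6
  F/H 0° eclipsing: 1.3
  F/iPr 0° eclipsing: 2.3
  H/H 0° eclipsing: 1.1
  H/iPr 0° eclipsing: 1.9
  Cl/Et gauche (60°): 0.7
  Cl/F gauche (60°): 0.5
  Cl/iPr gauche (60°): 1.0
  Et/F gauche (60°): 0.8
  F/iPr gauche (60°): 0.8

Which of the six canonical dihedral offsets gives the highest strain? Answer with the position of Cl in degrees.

Cl at 0° is eclipsed. iPr at 0° is eclipsed with Cl at 0° (2.9); Et at 120° is eclipsed with F at 120° (2.2); H at 240° is eclipsed with H at 240° (1.1). Total 6.2 kcal/mol.
Cl at 60° is staggered. iPr at 0° is gauche with Cl at 60° (1.0); Et at 120° is gauche with Cl at 60° (0.7); Et at 120° is gauche with F at 180° (0.8). Total 2.5 kcal/mol.
Cl at 120° is eclipsed. iPr at 0° is eclipsed with H at 0° (1.9); Et at 120° is eclipsed with Cl at 120° (2.4); H at 240° is eclipsed with F at 240° (1.3). Total 5.6 kcal/mol.
Cl at 180° is staggered. iPr at 0° is gauche with F at 300° (0.8); Et at 120° is gauche with Cl at 180° (0.7). Total 1.5 kcal/mol.
Cl at 240° is eclipsed. iPr at 0° is eclipsed with F at 0° (2.3); Et at 120° is eclipsed with H at 120° (1.6); H at 240° is eclipsed with Cl at 240° (1.4). Total 5.3 kcal/mol.
Cl at 300° is staggered. iPr at 0° is gauche with Cl at 300° (1.0); iPr at 0° is gauche with F at 60° (0.8); Et at 120° is gauche with F at 60° (0.8). Total 2.6 kcal/mol.
The maximum (6.2 kcal/mol) occurs with Cl at 0°.

0°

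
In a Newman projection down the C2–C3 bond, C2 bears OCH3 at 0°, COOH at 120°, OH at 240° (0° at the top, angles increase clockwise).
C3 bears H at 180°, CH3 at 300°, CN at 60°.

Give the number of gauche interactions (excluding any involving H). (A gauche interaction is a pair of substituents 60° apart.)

4

Non-H gauche pairs: OCH3(0°)/CH3(300°); OCH3(0°)/CN(60°); COOH(120°)/CN(60°); OH(240°)/CH3(300°) — 4 interactions.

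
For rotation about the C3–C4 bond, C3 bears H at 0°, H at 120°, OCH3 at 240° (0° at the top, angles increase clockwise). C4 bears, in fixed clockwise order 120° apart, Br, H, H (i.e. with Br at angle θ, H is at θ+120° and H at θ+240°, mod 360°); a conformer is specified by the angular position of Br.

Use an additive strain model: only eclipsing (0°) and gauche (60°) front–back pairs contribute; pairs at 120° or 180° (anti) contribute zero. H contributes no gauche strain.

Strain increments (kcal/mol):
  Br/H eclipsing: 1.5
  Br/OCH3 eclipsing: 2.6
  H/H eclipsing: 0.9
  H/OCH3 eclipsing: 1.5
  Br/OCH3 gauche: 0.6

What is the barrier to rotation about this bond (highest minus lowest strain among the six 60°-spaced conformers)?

4.4 kcal/mol

Br at 0° is eclipsed. H at 0° is eclipsed with Br at 0° (1.5); H at 120° is eclipsed with H at 120° (0.9); OCH3 at 240° is eclipsed with H at 240° (1.5). Total 3.9 kcal/mol.
Br at 60° (staggered): no non-H gauche contacts → 0.0 kcal/mol.
Br at 120° is eclipsed. H at 0° is eclipsed with H at 0° (0.9); H at 120° is eclipsed with Br at 120° (1.5); OCH3 at 240° is eclipsed with H at 240° (1.5). Total 3.9 kcal/mol.
Br at 180° is staggered. OCH3 at 240° is gauche with Br at 180° (0.6). Total 0.6 kcal/mol.
Br at 240° is eclipsed. H at 0° is eclipsed with H at 0° (0.9); H at 120° is eclipsed with H at 120° (0.9); OCH3 at 240° is eclipsed with Br at 240° (2.6). Total 4.4 kcal/mol.
Br at 300° is staggered. OCH3 at 240° is gauche with Br at 300° (0.6). Total 0.6 kcal/mol.
Max at 240° (4.4 kcal/mol), min at 60° (0.0 kcal/mol); barrier = 4.4 kcal/mol.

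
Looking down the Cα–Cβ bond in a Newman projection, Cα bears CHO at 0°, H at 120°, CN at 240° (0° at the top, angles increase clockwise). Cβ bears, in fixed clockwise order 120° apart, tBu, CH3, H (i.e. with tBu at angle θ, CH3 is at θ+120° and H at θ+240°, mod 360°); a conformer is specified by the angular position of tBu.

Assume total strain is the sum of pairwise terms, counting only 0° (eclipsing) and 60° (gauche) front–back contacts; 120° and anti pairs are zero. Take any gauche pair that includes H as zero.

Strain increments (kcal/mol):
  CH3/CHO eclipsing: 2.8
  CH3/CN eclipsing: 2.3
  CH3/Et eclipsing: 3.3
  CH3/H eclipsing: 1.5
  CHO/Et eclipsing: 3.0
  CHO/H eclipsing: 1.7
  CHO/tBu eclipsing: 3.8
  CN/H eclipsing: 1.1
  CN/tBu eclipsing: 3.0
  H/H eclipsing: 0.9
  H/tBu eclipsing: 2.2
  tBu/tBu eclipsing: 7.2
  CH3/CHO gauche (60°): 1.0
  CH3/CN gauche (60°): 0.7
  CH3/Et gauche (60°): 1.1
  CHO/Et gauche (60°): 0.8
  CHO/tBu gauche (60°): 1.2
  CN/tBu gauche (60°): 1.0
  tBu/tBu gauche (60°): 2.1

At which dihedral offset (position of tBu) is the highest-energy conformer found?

240°

tBu at 0° is eclipsed. CHO at 0° is eclipsed with tBu at 0° (3.8); H at 120° is eclipsed with CH3 at 120° (1.5); CN at 240° is eclipsed with H at 240° (1.1). Total 6.4 kcal/mol.
tBu at 60° is staggered. CHO at 0° is gauche with tBu at 60° (1.2); CN at 240° is gauche with CH3 at 180° (0.7). Total 1.9 kcal/mol.
tBu at 120° is eclipsed. CHO at 0° is eclipsed with H at 0° (1.7); H at 120° is eclipsed with tBu at 120° (2.2); CN at 240° is eclipsed with CH3 at 240° (2.3). Total 6.2 kcal/mol.
tBu at 180° is staggered. CHO at 0° is gauche with CH3 at 300° (1.0); CN at 240° is gauche with tBu at 180° (1.0); CN at 240° is gauche with CH3 at 300° (0.7). Total 2.7 kcal/mol.
tBu at 240° is eclipsed. CHO at 0° is eclipsed with CH3 at 0° (2.8); H at 120° is eclipsed with H at 120° (0.9); CN at 240° is eclipsed with tBu at 240° (3.0). Total 6.7 kcal/mol.
tBu at 300° is staggered. CHO at 0° is gauche with tBu at 300° (1.2); CHO at 0° is gauche with CH3 at 60° (1.0); CN at 240° is gauche with tBu at 300° (1.0). Total 3.2 kcal/mol.
The maximum (6.7 kcal/mol) occurs with tBu at 240°.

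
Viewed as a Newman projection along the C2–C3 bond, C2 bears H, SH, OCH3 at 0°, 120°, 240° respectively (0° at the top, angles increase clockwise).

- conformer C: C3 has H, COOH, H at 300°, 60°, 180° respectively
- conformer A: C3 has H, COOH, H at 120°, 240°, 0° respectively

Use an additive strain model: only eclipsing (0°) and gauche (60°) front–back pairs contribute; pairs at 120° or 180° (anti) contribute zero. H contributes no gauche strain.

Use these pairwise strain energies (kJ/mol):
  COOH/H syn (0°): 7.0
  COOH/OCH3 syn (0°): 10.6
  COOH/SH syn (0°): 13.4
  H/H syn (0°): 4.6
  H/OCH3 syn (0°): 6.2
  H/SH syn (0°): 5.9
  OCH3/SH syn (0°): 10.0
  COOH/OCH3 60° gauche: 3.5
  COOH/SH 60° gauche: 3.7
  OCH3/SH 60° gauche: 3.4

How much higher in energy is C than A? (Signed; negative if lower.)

C is staggered. SH at 120° is gauche with COOH at 60° (3.7). Total 3.7 kJ/mol.
A is eclipsed. H at 0° is eclipsed with H at 0° (4.6); SH at 120° is eclipsed with H at 120° (5.9); OCH3 at 240° is eclipsed with COOH at 240° (10.6). Total 21.1 kJ/mol.
E(C) − E(A) = 3.7 − 21.1 = -17.4 kJ/mol.

-17.4 kJ/mol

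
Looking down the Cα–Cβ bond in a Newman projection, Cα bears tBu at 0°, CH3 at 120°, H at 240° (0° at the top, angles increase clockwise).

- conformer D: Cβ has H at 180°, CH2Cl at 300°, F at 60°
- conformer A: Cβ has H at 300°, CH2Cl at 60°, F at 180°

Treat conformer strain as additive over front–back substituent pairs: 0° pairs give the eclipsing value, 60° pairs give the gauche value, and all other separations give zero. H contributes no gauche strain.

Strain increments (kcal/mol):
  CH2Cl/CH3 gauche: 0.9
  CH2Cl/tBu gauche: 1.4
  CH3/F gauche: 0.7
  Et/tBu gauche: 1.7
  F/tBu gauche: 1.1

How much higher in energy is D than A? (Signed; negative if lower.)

D (staggered): tBu(0°)/CH2Cl(300°) gauche 1.4; tBu(0°)/F(60°) gauche 1.1; CH3(120°)/F(60°) gauche 0.7 → 3.2 kcal/mol.
A (staggered): tBu(0°)/CH2Cl(60°) gauche 1.4; CH3(120°)/CH2Cl(60°) gauche 0.9; CH3(120°)/F(180°) gauche 0.7 → 3.0 kcal/mol.
E(D) − E(A) = 3.2 − 3.0 = +0.2 kcal/mol.

+0.2 kcal/mol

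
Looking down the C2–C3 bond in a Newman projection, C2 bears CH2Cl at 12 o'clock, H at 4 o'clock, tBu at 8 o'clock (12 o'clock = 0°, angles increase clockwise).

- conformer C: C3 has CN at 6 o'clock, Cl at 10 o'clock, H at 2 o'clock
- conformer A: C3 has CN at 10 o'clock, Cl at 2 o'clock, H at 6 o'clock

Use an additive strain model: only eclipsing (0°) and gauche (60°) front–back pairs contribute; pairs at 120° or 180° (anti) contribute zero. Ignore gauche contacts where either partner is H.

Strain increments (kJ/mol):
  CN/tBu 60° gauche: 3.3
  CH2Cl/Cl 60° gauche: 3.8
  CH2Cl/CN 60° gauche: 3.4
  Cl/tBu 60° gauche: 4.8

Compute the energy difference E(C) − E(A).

C (staggered): CH2Cl(0°)/Cl(300°) gauche 3.8; tBu(240°)/CN(180°) gauche 3.3; tBu(240°)/Cl(300°) gauche 4.8 → 11.9 kJ/mol.
A (staggered): CH2Cl(0°)/CN(300°) gauche 3.4; CH2Cl(0°)/Cl(60°) gauche 3.8; tBu(240°)/CN(300°) gauche 3.3 → 10.5 kJ/mol.
E(C) − E(A) = 11.9 − 10.5 = +1.4 kJ/mol.

+1.4 kJ/mol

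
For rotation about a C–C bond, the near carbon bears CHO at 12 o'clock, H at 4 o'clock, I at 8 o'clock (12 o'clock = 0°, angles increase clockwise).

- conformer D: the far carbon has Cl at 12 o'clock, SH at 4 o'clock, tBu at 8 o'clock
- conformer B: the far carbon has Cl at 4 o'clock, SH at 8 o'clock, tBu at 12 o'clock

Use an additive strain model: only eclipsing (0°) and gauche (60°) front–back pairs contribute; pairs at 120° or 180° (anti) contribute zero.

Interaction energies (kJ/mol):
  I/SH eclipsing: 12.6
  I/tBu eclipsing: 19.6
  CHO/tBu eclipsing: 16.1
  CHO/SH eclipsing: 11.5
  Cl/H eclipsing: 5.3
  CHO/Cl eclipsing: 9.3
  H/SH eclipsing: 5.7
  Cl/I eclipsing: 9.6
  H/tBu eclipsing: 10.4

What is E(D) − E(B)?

+0.6 kJ/mol

D (eclipsed): CHO–Cl eclipsed, H–SH eclipsed, I–tBu eclipsed; 9.3 + 5.7 + 19.6 = 34.6 kJ/mol.
B (eclipsed): CHO–tBu eclipsed, H–Cl eclipsed, I–SH eclipsed; 16.1 + 5.3 + 12.6 = 34.0 kJ/mol.
E(D) − E(B) = 34.6 − 34.0 = +0.6 kJ/mol.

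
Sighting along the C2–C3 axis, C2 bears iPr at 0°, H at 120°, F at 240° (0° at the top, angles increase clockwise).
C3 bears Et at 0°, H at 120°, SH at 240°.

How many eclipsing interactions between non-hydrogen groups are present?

Non-H eclipsing pairs: iPr(0°)/Et(0°); F(240°)/SH(240°) — 2 interactions.

2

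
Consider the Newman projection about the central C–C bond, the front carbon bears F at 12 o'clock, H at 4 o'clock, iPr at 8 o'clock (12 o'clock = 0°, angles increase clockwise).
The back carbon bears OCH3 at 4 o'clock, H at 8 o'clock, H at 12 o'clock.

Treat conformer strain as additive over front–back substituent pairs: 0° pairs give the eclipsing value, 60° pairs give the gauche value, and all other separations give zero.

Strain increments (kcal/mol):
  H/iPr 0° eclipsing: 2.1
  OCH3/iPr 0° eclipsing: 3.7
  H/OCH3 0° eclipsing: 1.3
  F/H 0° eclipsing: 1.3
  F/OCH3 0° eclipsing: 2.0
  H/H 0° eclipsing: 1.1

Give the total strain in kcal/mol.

This conformer is eclipsed. F at 0° is eclipsed with H at 0° (1.3); H at 120° is eclipsed with OCH3 at 120° (1.3); iPr at 240° is eclipsed with H at 240° (2.1). Total 4.7 kcal/mol.

4.7 kcal/mol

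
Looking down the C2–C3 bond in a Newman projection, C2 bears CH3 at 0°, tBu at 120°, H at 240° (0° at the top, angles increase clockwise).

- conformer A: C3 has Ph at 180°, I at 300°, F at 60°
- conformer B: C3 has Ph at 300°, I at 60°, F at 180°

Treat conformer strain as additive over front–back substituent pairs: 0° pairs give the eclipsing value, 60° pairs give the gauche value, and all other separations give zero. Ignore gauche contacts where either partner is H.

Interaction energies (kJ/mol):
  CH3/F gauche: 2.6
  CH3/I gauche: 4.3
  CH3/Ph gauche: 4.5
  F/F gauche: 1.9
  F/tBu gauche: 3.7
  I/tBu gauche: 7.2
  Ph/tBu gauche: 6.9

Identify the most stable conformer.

A

A (staggered): CH3(0°)/I(300°) gauche 4.3; CH3(0°)/F(60°) gauche 2.6; tBu(120°)/Ph(180°) gauche 6.9; tBu(120°)/F(60°) gauche 3.7 → 17.5 kJ/mol.
B (staggered): CH3(0°)/Ph(300°) gauche 4.5; CH3(0°)/I(60°) gauche 4.3; tBu(120°)/I(60°) gauche 7.2; tBu(120°)/F(180°) gauche 3.7 → 19.7 kJ/mol.
A has the lowest total (17.5 kJ/mol).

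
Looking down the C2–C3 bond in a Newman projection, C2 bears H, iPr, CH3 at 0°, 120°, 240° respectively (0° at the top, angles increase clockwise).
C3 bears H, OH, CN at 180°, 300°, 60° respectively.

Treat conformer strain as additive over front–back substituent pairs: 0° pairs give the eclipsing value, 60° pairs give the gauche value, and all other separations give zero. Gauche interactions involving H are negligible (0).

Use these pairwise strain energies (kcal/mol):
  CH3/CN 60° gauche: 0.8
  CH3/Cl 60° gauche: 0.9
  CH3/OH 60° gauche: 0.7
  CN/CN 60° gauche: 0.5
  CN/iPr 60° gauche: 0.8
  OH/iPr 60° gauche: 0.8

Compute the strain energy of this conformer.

1.5 kcal/mol

This conformer is staggered. iPr at 120° is gauche with CN at 60° (0.8); CH3 at 240° is gauche with OH at 300° (0.7). Total 1.5 kcal/mol.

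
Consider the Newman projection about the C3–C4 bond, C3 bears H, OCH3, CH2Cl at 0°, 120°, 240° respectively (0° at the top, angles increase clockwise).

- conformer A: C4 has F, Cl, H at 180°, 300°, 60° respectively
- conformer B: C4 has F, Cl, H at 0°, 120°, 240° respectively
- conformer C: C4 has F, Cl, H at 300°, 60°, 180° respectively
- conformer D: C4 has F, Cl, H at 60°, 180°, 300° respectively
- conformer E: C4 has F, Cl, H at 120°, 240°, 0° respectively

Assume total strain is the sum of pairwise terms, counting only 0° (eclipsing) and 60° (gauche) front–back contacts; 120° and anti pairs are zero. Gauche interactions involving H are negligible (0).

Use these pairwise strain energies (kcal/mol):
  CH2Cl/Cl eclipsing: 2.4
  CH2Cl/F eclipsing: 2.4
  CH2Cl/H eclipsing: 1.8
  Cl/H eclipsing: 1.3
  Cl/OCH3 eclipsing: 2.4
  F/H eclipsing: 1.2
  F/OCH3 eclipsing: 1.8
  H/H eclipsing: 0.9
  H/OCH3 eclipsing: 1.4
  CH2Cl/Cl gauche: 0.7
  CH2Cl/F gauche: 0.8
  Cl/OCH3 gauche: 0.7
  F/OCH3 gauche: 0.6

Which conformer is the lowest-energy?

A (staggered): OCH3–F gauche, CH2Cl–F gauche, CH2Cl–Cl gauche; 0.6 + 0.8 + 0.7 = 2.1 kcal/mol.
B (eclipsed): H–F eclipsed, OCH3–Cl eclipsed, CH2Cl–H eclipsed; 1.2 + 2.4 + 1.8 = 5.4 kcal/mol.
C (staggered): OCH3–Cl gauche, CH2Cl–F gauche; 0.7 + 0.8 = 1.5 kcal/mol.
D (staggered): OCH3–F gauche, OCH3–Cl gauche, CH2Cl–Cl gauche; 0.6 + 0.7 + 0.7 = 2.0 kcal/mol.
E (eclipsed): H–H eclipsed, OCH3–F eclipsed, CH2Cl–Cl eclipsed; 0.9 + 1.8 + 2.4 = 5.1 kcal/mol.
C has the lowest total (1.5 kcal/mol).

C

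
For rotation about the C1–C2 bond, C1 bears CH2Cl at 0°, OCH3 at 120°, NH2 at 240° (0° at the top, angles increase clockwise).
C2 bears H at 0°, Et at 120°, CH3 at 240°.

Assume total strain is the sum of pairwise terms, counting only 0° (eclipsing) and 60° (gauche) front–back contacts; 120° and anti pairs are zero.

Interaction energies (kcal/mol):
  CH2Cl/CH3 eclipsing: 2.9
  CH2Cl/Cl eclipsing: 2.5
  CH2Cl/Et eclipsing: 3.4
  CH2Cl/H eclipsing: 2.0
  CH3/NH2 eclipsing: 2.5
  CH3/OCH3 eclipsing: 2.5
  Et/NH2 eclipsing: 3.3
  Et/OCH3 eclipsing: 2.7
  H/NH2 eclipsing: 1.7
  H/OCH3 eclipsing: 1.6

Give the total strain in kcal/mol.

This conformer is eclipsed. CH2Cl at 0° is eclipsed with H at 0° (2.0); OCH3 at 120° is eclipsed with Et at 120° (2.7); NH2 at 240° is eclipsed with CH3 at 240° (2.5). Total 7.2 kcal/mol.

7.2 kcal/mol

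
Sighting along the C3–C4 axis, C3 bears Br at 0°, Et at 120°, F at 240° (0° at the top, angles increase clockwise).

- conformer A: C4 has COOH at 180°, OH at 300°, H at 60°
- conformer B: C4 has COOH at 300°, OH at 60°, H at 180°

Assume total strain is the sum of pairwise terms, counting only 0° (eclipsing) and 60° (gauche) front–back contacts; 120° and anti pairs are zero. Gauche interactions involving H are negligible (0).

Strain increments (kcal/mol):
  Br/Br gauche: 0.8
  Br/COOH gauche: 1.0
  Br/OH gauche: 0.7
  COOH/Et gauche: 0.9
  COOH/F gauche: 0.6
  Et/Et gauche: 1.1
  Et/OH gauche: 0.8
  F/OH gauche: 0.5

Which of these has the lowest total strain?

A (staggered): Br–OH gauche, Et–COOH gauche, F–COOH gauche, F–OH gauche; 0.7 + 0.9 + 0.6 + 0.5 = 2.7 kcal/mol.
B (staggered): Br–COOH gauche, Br–OH gauche, Et–OH gauche, F–COOH gauche; 1.0 + 0.7 + 0.8 + 0.6 = 3.1 kcal/mol.
A has the lowest total (2.7 kcal/mol).

A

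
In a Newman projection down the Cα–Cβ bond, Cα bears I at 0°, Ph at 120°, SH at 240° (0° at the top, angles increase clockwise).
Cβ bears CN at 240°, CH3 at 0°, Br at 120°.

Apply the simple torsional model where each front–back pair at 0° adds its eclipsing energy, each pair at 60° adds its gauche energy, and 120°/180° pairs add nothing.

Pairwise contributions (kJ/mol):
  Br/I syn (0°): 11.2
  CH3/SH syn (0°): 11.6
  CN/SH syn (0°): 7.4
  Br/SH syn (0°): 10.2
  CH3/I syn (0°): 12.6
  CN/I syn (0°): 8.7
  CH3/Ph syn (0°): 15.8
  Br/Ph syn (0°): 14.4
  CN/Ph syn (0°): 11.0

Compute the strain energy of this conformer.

This conformer (eclipsed): I(0°)/CH3(0°) eclipsed 12.6; Ph(120°)/Br(120°) eclipsed 14.4; SH(240°)/CN(240°) eclipsed 7.4 → 34.4 kJ/mol.

34.4 kJ/mol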